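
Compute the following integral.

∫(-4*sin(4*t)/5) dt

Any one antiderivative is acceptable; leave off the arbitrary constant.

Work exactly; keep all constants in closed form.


Answer: cos(4*t)/5.


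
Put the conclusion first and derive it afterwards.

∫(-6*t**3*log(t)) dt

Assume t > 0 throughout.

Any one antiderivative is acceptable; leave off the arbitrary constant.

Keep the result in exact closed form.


The answer is -3*t**4*log(t)/2 + 3*t**4/8.
Step 1. Integrate ∫(-6*t**3*log(t)) dt by parts with u = log(t), dv = (-6*t**3) dt, so v = -3*t**4/2 [assuming t > 0]: now -3*t**4*log(t)/2 + ∫(3*t**3/2) dt.
Step 2. Evaluate the standard form: now -3*t**4*log(t)/2 + 3*t**4/8.
Answer: -3*t**4*log(t)/2 + 3*t**4/8.


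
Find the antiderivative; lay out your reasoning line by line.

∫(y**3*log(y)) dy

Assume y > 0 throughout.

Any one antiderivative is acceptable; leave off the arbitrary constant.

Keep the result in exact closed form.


Step 1. Integrate ∫(y**3*log(y)) dy by parts with u = log(y), dv = (y**3) dy, so v = y**4/4 [assuming y > 0]: now y**4*log(y)/4 + ∫(-y**3/4) dy.
Step 2. Evaluate the standard form: now y**4*log(y)/4 - y**4/16.
Answer: y**4*log(y)/4 - y**4/16.


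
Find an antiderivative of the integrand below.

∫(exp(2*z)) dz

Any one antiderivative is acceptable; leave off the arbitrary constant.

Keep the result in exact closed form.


Answer: exp(2*z)/2.


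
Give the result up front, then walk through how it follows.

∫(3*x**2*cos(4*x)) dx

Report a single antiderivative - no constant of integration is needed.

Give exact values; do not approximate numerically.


The answer is 3*x**2*sin(4*x)/4 + 3*x*cos(4*x)/8 - 3*sin(4*x)/32.
Step 1. Integrate ∫(3*x**2*cos(4*x)) dx by parts with u = x**2, dv = (3*cos(4*x)) dx, so v = 3*sin(4*x)/4: now 3*x**2*sin(4*x)/4 + ∫(-3*x*sin(4*x)/2) dx.
Step 2. Integrate ∫(-3*x*sin(4*x)/2) dx by parts with u = x, dv = (-3*sin(4*x)/2) dx, so v = 3*cos(4*x)/8: now 3*x**2*sin(4*x)/4 + 3*x*cos(4*x)/8 + ∫(-3*cos(4*x)/8) dx.
Step 3. Evaluate the standard form: now 3*x**2*sin(4*x)/4 + 3*x*cos(4*x)/8 - 3*sin(4*x)/32.
Answer: 3*x**2*sin(4*x)/4 + 3*x*cos(4*x)/8 - 3*sin(4*x)/32.


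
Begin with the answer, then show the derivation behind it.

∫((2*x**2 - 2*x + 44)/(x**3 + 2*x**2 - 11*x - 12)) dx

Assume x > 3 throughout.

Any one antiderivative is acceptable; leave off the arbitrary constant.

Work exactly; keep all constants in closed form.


The answer is 2*log(x - 3) - 4*log(x + 1) + 4*log(x + 4).
Step 1. Decompose ∫((2*x**2 - 2*x + 44)/(x**3 + 2*x**2 - 11*x - 12)) dx by partial fractions, (2*x**2 - 2*x + 44)/(x**3 + 2*x**2 - 11*x - 12) = 4/(x + 4) - 4/(x + 1) + 2/(x - 3): now ∫(2/(x - 3)) dx + ∫(-4/(x + 1)) dx + ∫(4/(x + 4)) dx.
Step 2. Evaluate the standard form [assuming x > -1]: now -4*log(x + 1) + ∫(2/(x - 3)) dx + ∫(4/(x + 4)) dx.
Step 3. Evaluate the standard form [assuming x > -4]: now -4*log(x + 1) + 4*log(x + 4) + ∫(2/(x - 3)) dx.
Step 4. Evaluate the standard form [assuming x > 3]: now 2*log(x - 3) - 4*log(x + 1) + 4*log(x + 4).
Answer: 2*log(x - 3) - 4*log(x + 1) + 4*log(x + 4).


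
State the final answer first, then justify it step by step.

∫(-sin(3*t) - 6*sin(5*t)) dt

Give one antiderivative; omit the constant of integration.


The answer is cos(3*t)/3 + 6*cos(5*t)/5.
Step 1. Rewrite: now ∫(-sin(3*t)) dt + ∫(-6*sin(5*t)) dt.
Step 2. Evaluate the standard form: now cos(3*t)/3 + ∫(-6*sin(5*t)) dt.
Step 3. Evaluate the standard form: now cos(3*t)/3 + 6*cos(5*t)/5.
Answer: cos(3*t)/3 + 6*cos(5*t)/5.


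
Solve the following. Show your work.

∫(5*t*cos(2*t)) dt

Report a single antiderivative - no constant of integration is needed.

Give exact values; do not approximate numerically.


Step 1. Integrate ∫(5*t*cos(2*t)) dt by parts with u = t, dv = (5*cos(2*t)) dt, so v = 5*sin(2*t)/2: now 5*t*sin(2*t)/2 + ∫(-5*sin(2*t)/2) dt.
Step 2. Evaluate the standard form: now 5*t*sin(2*t)/2 + 5*cos(2*t)/4.
Answer: 5*t*sin(2*t)/2 + 5*cos(2*t)/4.


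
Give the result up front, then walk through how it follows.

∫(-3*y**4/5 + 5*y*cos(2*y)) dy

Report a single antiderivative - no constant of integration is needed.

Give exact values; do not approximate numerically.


The answer is -3*y**5/25 + 5*y*sin(2*y)/2 + 5*cos(2*y)/4.
Step 1. Rewrite: now ∫(-3*y**4/5) dy + ∫(5*y*cos(2*y)) dy.
Step 2. Evaluate the standard form: now -3*y**5/25 + ∫(5*y*cos(2*y)) dy.
Step 3. Integrate ∫(5*y*cos(2*y)) dy by parts with u = y, dv = (5*cos(2*y)) dy, so v = 5*sin(2*y)/2: now -3*y**5/25 + 5*y*sin(2*y)/2 + ∫(-5*sin(2*y)/2) dy.
Step 4. Evaluate the standard form: now -3*y**5/25 + 5*y*sin(2*y)/2 + 5*cos(2*y)/4.
Answer: -3*y**5/25 + 5*y*sin(2*y)/2 + 5*cos(2*y)/4.


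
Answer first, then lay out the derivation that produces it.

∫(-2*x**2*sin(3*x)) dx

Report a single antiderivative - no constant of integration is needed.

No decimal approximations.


The answer is 2*x**2*cos(3*x)/3 - 4*x*sin(3*x)/9 - 4*cos(3*x)/27.
Step 1. Integrate ∫(-2*x**2*sin(3*x)) dx by parts with u = x**2, dv = (-2*sin(3*x)) dx, so v = 2*cos(3*x)/3: now 2*x**2*cos(3*x)/3 + ∫(-4*x*cos(3*x)/3) dx.
Step 2. Integrate ∫(-4*x*cos(3*x)/3) dx by parts with u = x, dv = (-4*cos(3*x)/3) dx, so v = -4*sin(3*x)/9: now 2*x**2*cos(3*x)/3 - 4*x*sin(3*x)/9 + ∫(4*sin(3*x)/9) dx.
Step 3. Evaluate the standard form: now 2*x**2*cos(3*x)/3 - 4*x*sin(3*x)/9 - 4*cos(3*x)/27.
Answer: 2*x**2*cos(3*x)/3 - 4*x*sin(3*x)/9 - 4*cos(3*x)/27.


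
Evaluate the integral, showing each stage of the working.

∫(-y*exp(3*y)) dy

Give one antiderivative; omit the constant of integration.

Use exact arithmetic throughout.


Step 1. Integrate ∫(-y*exp(3*y)) dy by parts with u = y, dv = (-exp(3*y)) dy, so v = -exp(3*y)/3: now -y*exp(3*y)/3 + ∫(exp(3*y)/3) dy.
Step 2. Evaluate the standard form: now -y*exp(3*y)/3 + exp(3*y)/9.
Answer: -y*exp(3*y)/3 + exp(3*y)/9.


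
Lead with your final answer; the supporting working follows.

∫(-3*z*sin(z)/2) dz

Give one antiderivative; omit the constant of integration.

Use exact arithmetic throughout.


The answer is 3*z*cos(z)/2 - 3*sin(z)/2.
Step 1. Integrate ∫(-3*z*sin(z)/2) dz by parts with u = z, dv = (-3*sin(z)/2) dz, so v = 3*cos(z)/2: now 3*z*cos(z)/2 + ∫(-3*cos(z)/2) dz.
Step 2. Evaluate the standard form: now 3*z*cos(z)/2 - 3*sin(z)/2.
Answer: 3*z*cos(z)/2 - 3*sin(z)/2.


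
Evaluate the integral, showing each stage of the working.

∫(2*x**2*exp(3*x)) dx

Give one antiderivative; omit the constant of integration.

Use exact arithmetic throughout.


Step 1. Integrate ∫(2*x**2*exp(3*x)) dx by parts with u = x**2, dv = (2*exp(3*x)) dx, so v = 2*exp(3*x)/3: now 2*x**2*exp(3*x)/3 + ∫(-4*x*exp(3*x)/3) dx.
Step 2. Integrate ∫(-4*x*exp(3*x)/3) dx by parts with u = x, dv = (-4*exp(3*x)/3) dx, so v = -4*exp(3*x)/9: now 2*x**2*exp(3*x)/3 - 4*x*exp(3*x)/9 + ∫(4*exp(3*x)/9) dx.
Step 3. Evaluate the standard form: now 2*x**2*exp(3*x)/3 - 4*x*exp(3*x)/9 + 4*exp(3*x)/27.
Answer: 2*x**2*exp(3*x)/3 - 4*x*exp(3*x)/9 + 4*exp(3*x)/27.


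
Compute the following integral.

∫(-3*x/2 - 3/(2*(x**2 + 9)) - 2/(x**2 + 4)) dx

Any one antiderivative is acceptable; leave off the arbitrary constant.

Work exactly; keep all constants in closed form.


Answer: -3*x**2/4 - atan(x/3)/2 - atan(x/2).


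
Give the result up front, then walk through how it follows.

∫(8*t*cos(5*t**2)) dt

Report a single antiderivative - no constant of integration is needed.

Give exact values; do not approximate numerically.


The answer is 4*sin(5*t**2)/5.
Step 1. Substitute u = t**2, turning ∫(8*t*cos(5*t**2)) dt into ∫(4*cos(5*u)) du: now ∫(4*cos(5*u)) du.
Step 2. Evaluate the standard form: now 4*sin(5*u)/5.
Step 3. Substitute back u = t**2: now 4*sin(5*t**2)/5.
Answer: 4*sin(5*t**2)/5.


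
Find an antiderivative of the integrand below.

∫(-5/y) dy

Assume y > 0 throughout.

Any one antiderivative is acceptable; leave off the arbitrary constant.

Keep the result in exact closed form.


Answer: -5*log(y).


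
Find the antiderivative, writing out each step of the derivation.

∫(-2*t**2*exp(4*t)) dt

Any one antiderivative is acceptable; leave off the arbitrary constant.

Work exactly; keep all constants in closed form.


Step 1. Integrate ∫(-2*t**2*exp(4*t)) dt by parts with u = t**2, dv = (-2*exp(4*t)) dt, so v = -exp(4*t)/2: now -t**2*exp(4*t)/2 + ∫(t*exp(4*t)) dt.
Step 2. Integrate ∫(t*exp(4*t)) dt by parts with u = t, dv = (exp(4*t)) dt, so v = exp(4*t)/4: now -t**2*exp(4*t)/2 + t*exp(4*t)/4 + ∫(-exp(4*t)/4) dt.
Step 3. Evaluate the standard form: now -t**2*exp(4*t)/2 + t*exp(4*t)/4 - exp(4*t)/16.
Answer: -t**2*exp(4*t)/2 + t*exp(4*t)/4 - exp(4*t)/16.


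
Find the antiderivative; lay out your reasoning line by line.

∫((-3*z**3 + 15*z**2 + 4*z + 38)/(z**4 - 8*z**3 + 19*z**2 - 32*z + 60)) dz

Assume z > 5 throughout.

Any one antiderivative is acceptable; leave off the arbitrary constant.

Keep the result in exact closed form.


Step 1. Decompose ∫((-3*z**3 + 15*z**2 + 4*z + 38)/(z**4 - 8*z**3 + 19*z**2 - 32*z + 60)) dz by partial fractions, (-3*z**3 + 15*z**2 + 4*z + 38)/(z**4 - 8*z**3 + 19*z**2 - 32*z + 60) = -2/(z**2 + 4) - 4/(z - 3) + 1/(z - 5): now ∫(1/(z - 5)) dz + ∫(-4/(z - 3)) dz + ∫(-2/(z**2 + 4)) dz.
Step 2. Evaluate the standard form [assuming z > 5]: now log(z - 5) + ∫(-4/(z - 3)) dz + ∫(-2/(z**2 + 4)) dz.
Step 3. Evaluate the standard form [assuming z > 3]: now log(z - 5) - 4*log(z - 3) + ∫(-2/(z**2 + 4)) dz.
Step 4. Evaluate the standard form: now log(z - 5) - 4*log(z - 3) - atan(z/2).
Answer: log(z - 5) - 4*log(z - 3) - atan(z/2).


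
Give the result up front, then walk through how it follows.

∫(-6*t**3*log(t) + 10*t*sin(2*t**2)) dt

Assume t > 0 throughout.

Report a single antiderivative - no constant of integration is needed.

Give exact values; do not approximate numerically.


The answer is -3*t**4*log(t)/2 + 3*t**4/8 - 5*cos(2*t**2)/2.
Step 1. Rewrite: now ∫(10*t*sin(2*t**2)) dt + ∫(-6*t**3*log(t)) dt.
Step 2. Substitute u = t**2, turning ∫(10*t*sin(2*t**2)) dt into ∫(5*sin(2*u)) du: now ∫(-6*t**3*log(t)) dt + ∫(5*sin(2*u)) du.
Step 3. Evaluate the standard form: now -5*cos(2*u)/2 + ∫(-6*t**3*log(t)) dt.
Step 4. Substitute back u = t**2: now -5*cos(2*t**2)/2 + ∫(-6*t**3*log(t)) dt.
Step 5. Integrate ∫(-6*t**3*log(t)) dt by parts with u = log(t), dv = (-6*t**3) dt, so v = -3*t**4/2 [assuming t > 0]: now -3*t**4*log(t)/2 - 5*cos(2*t**2)/2 + ∫(3*t**3/2) dt.
Step 6. Evaluate the standard form: now -3*t**4*log(t)/2 + 3*t**4/8 - 5*cos(2*t**2)/2.
Answer: -3*t**4*log(t)/2 + 3*t**4/8 - 5*cos(2*t**2)/2.


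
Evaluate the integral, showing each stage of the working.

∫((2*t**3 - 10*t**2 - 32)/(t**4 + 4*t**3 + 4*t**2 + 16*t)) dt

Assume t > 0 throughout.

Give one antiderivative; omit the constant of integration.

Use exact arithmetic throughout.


Step 1. Decompose ∫((2*t**3 - 10*t**2 - 32)/(t**4 + 4*t**3 + 4*t**2 + 16*t)) dt by partial fractions, (2*t**3 - 10*t**2 - 32)/(t**4 + 4*t**3 + 4*t**2 + 16*t) = -2/(t**2 + 4) + 4/(t + 4) - 2/t: now ∫(-2/t) dt + ∫(4/(t + 4)) dt + ∫(-2/(t**2 + 4)) dt.
Step 2. Evaluate the standard form [assuming t > 0]: now -2*log(t) + ∫(4/(t + 4)) dt + ∫(-2/(t**2 + 4)) dt.
Step 3. Evaluate the standard form [assuming t > -4]: now -2*log(t) + 4*log(t + 4) + ∫(-2/(t**2 + 4)) dt.
Step 4. Evaluate the standard form: now -2*log(t) + 4*log(t + 4) - atan(t/2).
Answer: -2*log(t) + 4*log(t + 4) - atan(t/2).


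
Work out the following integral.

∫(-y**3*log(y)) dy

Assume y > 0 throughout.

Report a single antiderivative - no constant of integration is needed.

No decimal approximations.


Answer: -y**4*log(y)/4 + y**4/16.


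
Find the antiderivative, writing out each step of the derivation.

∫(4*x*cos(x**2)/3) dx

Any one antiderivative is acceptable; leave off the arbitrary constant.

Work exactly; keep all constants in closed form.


Step 1. Substitute u = x**2, turning ∫(4*x*cos(x**2)/3) dx into ∫(2*cos(u)/3) du: now ∫(2*cos(u)/3) du.
Step 2. Evaluate the standard form: now 2*sin(u)/3.
Step 3. Substitute back u = x**2: now 2*sin(x**2)/3.
Answer: 2*sin(x**2)/3.


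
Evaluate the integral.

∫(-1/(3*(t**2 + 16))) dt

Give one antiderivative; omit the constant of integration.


Answer: -atan(t/4)/12.


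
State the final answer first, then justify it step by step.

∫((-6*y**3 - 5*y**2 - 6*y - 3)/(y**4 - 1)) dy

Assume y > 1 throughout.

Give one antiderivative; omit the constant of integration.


The answer is -5*log(y - 1) - log(y + 1) - atan(y).
Step 1. Decompose ∫((-6*y**3 - 5*y**2 - 6*y - 3)/(y**4 - 1)) dy by partial fractions, (-6*y**3 - 5*y**2 - 6*y - 3)/(y**4 - 1) = -1/(y**2 + 1) - 1/(y + 1) - 5/(y - 1): now ∫(-5/(y - 1)) dy + ∫(-1/(y + 1)) dy + ∫(-1/(y**2 + 1)) dy.
Step 2. Evaluate the standard form [assuming y > 1]: now -5*log(y - 1) + ∫(-1/(y + 1)) dy + ∫(-1/(y**2 + 1)) dy.
Step 3. Evaluate the standard form [assuming y > -1]: now -5*log(y - 1) - log(y + 1) + ∫(-1/(y**2 + 1)) dy.
Step 4. Evaluate the standard form: now -5*log(y - 1) - log(y + 1) - atan(y).
Answer: -5*log(y - 1) - log(y + 1) - atan(y).


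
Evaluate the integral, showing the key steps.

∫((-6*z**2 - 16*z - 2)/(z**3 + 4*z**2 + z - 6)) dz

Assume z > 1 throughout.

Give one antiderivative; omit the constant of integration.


Step 1. Decompose ∫((-6*z**2 - 16*z - 2)/(z**3 + 4*z**2 + z - 6)) dz by partial fractions, (-6*z**2 - 16*z - 2)/(z**3 + 4*z**2 + z - 6) = -2/(z + 3) - 2/(z + 2) - 2/(z - 1): now ∫(-2/(z - 1)) dz + ∫(-2/(z + 2)) dz + ∫(-2/(z + 3)) dz.
Step 2. Evaluate the standard form [assuming z > 1]: now -2*log(z - 1) + ∫(-2/(z + 2)) dz + ∫(-2/(z + 3)) dz.
Step 3. Evaluate the standard form [assuming z > -3]: now -2*log(z - 1) - 2*log(z + 3) + ∫(-2/(z + 2)) dz.
Step 4. Evaluate the standard form [assuming z > -2]: now -2*log(z - 1) - 2*log(z + 2) - 2*log(z + 3).
Answer: -2*log(z - 1) - 2*log(z + 2) - 2*log(z + 3).


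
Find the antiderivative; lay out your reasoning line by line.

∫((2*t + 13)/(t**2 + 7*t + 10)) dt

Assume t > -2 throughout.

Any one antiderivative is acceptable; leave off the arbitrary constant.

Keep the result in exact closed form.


Step 1. Decompose ∫((2*t + 13)/(t**2 + 7*t + 10)) dt by partial fractions, (2*t + 13)/(t**2 + 7*t + 10) = -1/(t + 5) + 3/(t + 2): now ∫(3/(t + 2)) dt + ∫(-1/(t + 5)) dt.
Step 2. Evaluate the standard form [assuming t > -2]: now 3*log(t + 2) + ∫(-1/(t + 5)) dt.
Step 3. Evaluate the standard form [assuming t > -5]: now 3*log(t + 2) - log(t + 5).
Answer: 3*log(t + 2) - log(t + 5).


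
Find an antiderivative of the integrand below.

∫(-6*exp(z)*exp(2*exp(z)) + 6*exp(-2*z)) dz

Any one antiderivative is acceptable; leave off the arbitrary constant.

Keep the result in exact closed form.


Answer: -3*exp(2*exp(z)) - 3*exp(-2*z).


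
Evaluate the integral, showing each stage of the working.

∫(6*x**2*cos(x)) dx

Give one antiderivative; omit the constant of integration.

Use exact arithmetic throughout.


Step 1. Integrate ∫(6*x**2*cos(x)) dx by parts with u = x**2, dv = (6*cos(x)) dx, so v = 6*sin(x): now 6*x**2*sin(x) + ∫(-12*x*sin(x)) dx.
Step 2. Integrate ∫(-12*x*sin(x)) dx by parts with u = x, dv = (-12*sin(x)) dx, so v = 12*cos(x): now 6*x**2*sin(x) + 12*x*cos(x) + ∫(-12*cos(x)) dx.
Step 3. Evaluate the standard form: now 6*x**2*sin(x) + 12*x*cos(x) - 12*sin(x).
Answer: 6*x**2*sin(x) + 12*x*cos(x) - 12*sin(x).


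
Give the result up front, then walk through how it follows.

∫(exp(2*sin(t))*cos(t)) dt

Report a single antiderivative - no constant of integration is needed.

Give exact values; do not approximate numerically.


The answer is exp(2*sin(t))/2.
Step 1. Substitute u = sin(t), turning ∫(exp(2*sin(t))*cos(t)) dt into ∫(exp(2*u)) du: now ∫(exp(2*u)) du.
Step 2. Evaluate the standard form: now exp(2*u)/2.
Step 3. Substitute back u = sin(t): now exp(2*sin(t))/2.
Answer: exp(2*sin(t))/2.


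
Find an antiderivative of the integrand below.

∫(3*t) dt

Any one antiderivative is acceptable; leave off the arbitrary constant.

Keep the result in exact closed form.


Answer: 3*t**2/2.


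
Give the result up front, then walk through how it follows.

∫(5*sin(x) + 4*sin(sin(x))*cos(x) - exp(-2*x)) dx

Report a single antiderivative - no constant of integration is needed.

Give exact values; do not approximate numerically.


The answer is -5*cos(x) - 4*cos(sin(x)) + exp(-2*x)/2.
Step 1. Rewrite: now ∫(4*sin(sin(x))*cos(x)) dx + ∫(-exp(-2*x)) dx + ∫(5*sin(x)) dx.
Step 2. Evaluate the standard form: now ∫(4*sin(sin(x))*cos(x)) dx + ∫(5*sin(x)) dx + exp(-2*x)/2.
Step 3. Substitute u = sin(x), turning ∫(4*sin(sin(x))*cos(x)) dx into ∫(4*sin(u)) du: now ∫(4*sin(u)) du + ∫(5*sin(x)) dx + exp(-2*x)/2.
Step 4. Evaluate the standard form: now -4*cos(u) + ∫(5*sin(x)) dx + exp(-2*x)/2.
Step 5. Substitute back u = sin(x): now -4*cos(sin(x)) + ∫(5*sin(x)) dx + exp(-2*x)/2.
Step 6. Evaluate the standard form: now -5*cos(x) - 4*cos(sin(x)) + exp(-2*x)/2.
Answer: -5*cos(x) - 4*cos(sin(x)) + exp(-2*x)/2.


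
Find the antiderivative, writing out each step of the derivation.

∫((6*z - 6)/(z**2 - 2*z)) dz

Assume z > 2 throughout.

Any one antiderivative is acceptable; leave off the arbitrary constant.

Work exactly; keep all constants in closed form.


Step 1. Decompose ∫((6*z - 6)/(z**2 - 2*z)) dz by partial fractions, (6*z - 6)/(z**2 - 2*z) = 3/(z - 2) + 3/z: now ∫(3/z) dz + ∫(3/(z - 2)) dz.
Step 2. Evaluate the standard form [assuming z > 2]: now 3*log(z - 2) + ∫(3/z) dz.
Step 3. Evaluate the standard form [assuming z > 0]: now 3*log(z) + 3*log(z - 2).
Answer: 3*log(z) + 3*log(z - 2).


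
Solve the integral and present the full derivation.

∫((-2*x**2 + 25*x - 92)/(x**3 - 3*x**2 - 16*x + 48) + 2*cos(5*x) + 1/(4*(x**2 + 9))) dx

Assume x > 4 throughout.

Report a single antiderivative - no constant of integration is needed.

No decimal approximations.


Step 1. Rewrite: now ∫((-2*x**2 + 25*x - 92)/(x**3 - 3*x**2 - 16*x + 48)) dx + ∫(1/(4*(x**2 + 9))) dx + ∫(2*cos(5*x)) dx.
Step 2. Evaluate the standard form: now atan(x/3)/12 + ∫((-2*x**2 + 25*x - 92)/(x**3 - 3*x**2 - 16*x + 48)) dx + ∫(2*cos(5*x)) dx.
Step 3. Decompose ∫((-2*x**2 + 25*x - 92)/(x**3 - 3*x**2 - 16*x + 48)) dx by partial fractions, (-2*x**2 + 25*x - 92)/(x**3 - 3*x**2 - 16*x + 48) = -4/(x + 4) + 5/(x - 3) - 3/(x - 4): now atan(x/3)/12 + ∫(-3/(x - 4)) dx + ∫(5/(x - 3)) dx + ∫(-4/(x + 4)) dx + ∫(2*cos(5*x)) dx.
Step 4. Evaluate the standard form [assuming x > -4]: now -4*log(x + 4) + atan(x/3)/12 + ∫(-3/(x - 4)) dx + ∫(5/(x - 3)) dx + ∫(2*cos(5*x)) dx.
Step 5. Evaluate the standard form [assuming x > 3]: now 5*log(x - 3) - 4*log(x + 4) + atan(x/3)/12 + ∫(-3/(x - 4)) dx + ∫(2*cos(5*x)) dx.
Step 6. Evaluate the standard form [assuming x > 4]: now -3*log(x - 4) + 5*log(x - 3) - 4*log(x + 4) + atan(x/3)/12 + ∫(2*cos(5*x)) dx.
Step 7. Evaluate the standard form: now -3*log(x - 4) + 5*log(x - 3) - 4*log(x + 4) + 2*sin(5*x)/5 + atan(x/3)/12.
Answer: -3*log(x - 4) + 5*log(x - 3) - 4*log(x + 4) + 2*sin(5*x)/5 + atan(x/3)/12.


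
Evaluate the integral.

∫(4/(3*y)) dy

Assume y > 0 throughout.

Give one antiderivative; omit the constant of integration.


Answer: 4*log(y)/3.


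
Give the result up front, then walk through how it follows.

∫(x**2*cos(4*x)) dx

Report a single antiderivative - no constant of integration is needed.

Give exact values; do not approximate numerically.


The answer is x**2*sin(4*x)/4 + x*cos(4*x)/8 - sin(4*x)/32.
Step 1. Integrate ∫(x**2*cos(4*x)) dx by parts with u = x**2, dv = (cos(4*x)) dx, so v = sin(4*x)/4: now x**2*sin(4*x)/4 + ∫(-x*sin(4*x)/2) dx.
Step 2. Integrate ∫(-x*sin(4*x)/2) dx by parts with u = x, dv = (-sin(4*x)/2) dx, so v = cos(4*x)/8: now x**2*sin(4*x)/4 + x*cos(4*x)/8 + ∫(-cos(4*x)/8) dx.
Step 3. Evaluate the standard form: now x**2*sin(4*x)/4 + x*cos(4*x)/8 - sin(4*x)/32.
Answer: x**2*sin(4*x)/4 + x*cos(4*x)/8 - sin(4*x)/32.


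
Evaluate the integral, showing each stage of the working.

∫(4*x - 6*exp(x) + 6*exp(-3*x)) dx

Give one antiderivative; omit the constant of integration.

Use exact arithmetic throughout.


Step 1. Rewrite: now ∫(4*x) dx + ∫(6*exp(-3*x)) dx + ∫(-6*exp(x)) dx.
Step 2. Evaluate the standard form: now -6*exp(x) + ∫(4*x) dx + ∫(6*exp(-3*x)) dx.
Step 3. Evaluate the standard form: now 2*x**2 - 6*exp(x) + ∫(6*exp(-3*x)) dx.
Step 4. Evaluate the standard form: now 2*x**2 - 6*exp(x) - 2*exp(-3*x).
Answer: 2*x**2 - 6*exp(x) - 2*exp(-3*x).


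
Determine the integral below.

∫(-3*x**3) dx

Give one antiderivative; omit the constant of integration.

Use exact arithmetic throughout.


Answer: -3*x**4/4.


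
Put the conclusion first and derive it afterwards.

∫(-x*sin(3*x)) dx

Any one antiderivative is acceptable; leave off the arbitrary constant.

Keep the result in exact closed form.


The answer is x*cos(3*x)/3 - sin(3*x)/9.
Step 1. Integrate ∫(-x*sin(3*x)) dx by parts with u = x, dv = (-sin(3*x)) dx, so v = cos(3*x)/3: now x*cos(3*x)/3 + ∫(-cos(3*x)/3) dx.
Step 2. Evaluate the standard form: now x*cos(3*x)/3 - sin(3*x)/9.
Answer: x*cos(3*x)/3 - sin(3*x)/9.


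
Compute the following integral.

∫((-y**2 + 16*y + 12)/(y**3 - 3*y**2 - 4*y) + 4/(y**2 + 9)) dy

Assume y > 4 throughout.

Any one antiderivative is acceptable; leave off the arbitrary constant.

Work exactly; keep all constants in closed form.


Answer: -3*log(y) + 3*log(y - 4) - log(y + 1) + 4*atan(y/3)/3.


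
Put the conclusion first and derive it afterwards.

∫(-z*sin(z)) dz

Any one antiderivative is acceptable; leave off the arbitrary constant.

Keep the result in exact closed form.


The answer is z*cos(z) - sin(z).
Step 1. Integrate ∫(-z*sin(z)) dz by parts with u = z, dv = (-sin(z)) dz, so v = cos(z): now z*cos(z) + ∫(-cos(z)) dz.
Step 2. Evaluate the standard form: now z*cos(z) - sin(z).
Answer: z*cos(z) - sin(z).


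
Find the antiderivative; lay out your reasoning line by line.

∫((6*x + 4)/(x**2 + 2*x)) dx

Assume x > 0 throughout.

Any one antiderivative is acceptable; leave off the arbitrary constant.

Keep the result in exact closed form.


Step 1. Decompose ∫((6*x + 4)/(x**2 + 2*x)) dx by partial fractions, (6*x + 4)/(x**2 + 2*x) = 4/(x + 2) + 2/x: now ∫(2/x) dx + ∫(4/(x + 2)) dx.
Step 2. Evaluate the standard form [assuming x > -2]: now 4*log(x + 2) + ∫(2/x) dx.
Step 3. Evaluate the standard form [assuming x > 0]: now 2*log(x) + 4*log(x + 2).
Answer: 2*log(x) + 4*log(x + 2).


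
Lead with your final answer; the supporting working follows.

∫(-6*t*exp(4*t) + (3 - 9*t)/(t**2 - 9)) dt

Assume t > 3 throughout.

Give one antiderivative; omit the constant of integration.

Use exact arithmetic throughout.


The answer is -3*t*exp(4*t)/2 + 3*exp(4*t)/8 - 4*log(t - 3) - 5*log(t + 3).
Step 1. Rewrite: now ∫(-6*t*exp(4*t)) dt + ∫((3 - 9*t)/(t**2 - 9)) dt.
Step 2. Integrate ∫(-6*t*exp(4*t)) dt by parts with u = t, dv = (-6*exp(4*t)) dt, so v = -3*exp(4*t)/2: now -3*t*exp(4*t)/2 + ∫((3 - 9*t)/(t**2 - 9)) dt + ∫(3*exp(4*t)/2) dt.
Step 3. Evaluate the standard form: now -3*t*exp(4*t)/2 + 3*exp(4*t)/8 + ∫((3 - 9*t)/(t**2 - 9)) dt.
Step 4. Decompose ∫((3 - 9*t)/(t**2 - 9)) dt by partial fractions, (3 - 9*t)/(t**2 - 9) = -5/(t + 3) - 4/(t - 3): now -3*t*exp(4*t)/2 + 3*exp(4*t)/8 + ∫(-4/(t - 3)) dt + ∫(-5/(t + 3)) dt.
Step 5. Evaluate the standard form [assuming t > 3]: now -3*t*exp(4*t)/2 + 3*exp(4*t)/8 - 4*log(t - 3) + ∫(-5/(t + 3)) dt.
Step 6. Evaluate the standard form [assuming t > -3]: now -3*t*exp(4*t)/2 + 3*exp(4*t)/8 - 4*log(t - 3) - 5*log(t + 3).
Answer: -3*t*exp(4*t)/2 + 3*exp(4*t)/8 - 4*log(t - 3) - 5*log(t + 3).


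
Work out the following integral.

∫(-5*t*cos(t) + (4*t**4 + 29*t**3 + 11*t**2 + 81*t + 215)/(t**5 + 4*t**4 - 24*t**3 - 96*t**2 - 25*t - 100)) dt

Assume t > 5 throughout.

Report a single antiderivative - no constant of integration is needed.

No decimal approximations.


Answer: -5*t*sin(t) + 3*log(t - 5) + 5*log(t + 4) - 4*log(t + 5) - 5*cos(t) - 2*atan(t).


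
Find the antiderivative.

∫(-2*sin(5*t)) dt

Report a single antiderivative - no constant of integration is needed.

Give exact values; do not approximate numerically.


Answer: 2*cos(5*t)/5.


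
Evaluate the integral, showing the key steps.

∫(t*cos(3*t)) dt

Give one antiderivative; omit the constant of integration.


Step 1. Integrate ∫(t*cos(3*t)) dt by parts with u = t, dv = (cos(3*t)) dt, so v = sin(3*t)/3: now t*sin(3*t)/3 + ∫(-sin(3*t)/3) dt.
Step 2. Evaluate the standard form: now t*sin(3*t)/3 + cos(3*t)/9.
Answer: t*sin(3*t)/3 + cos(3*t)/9.


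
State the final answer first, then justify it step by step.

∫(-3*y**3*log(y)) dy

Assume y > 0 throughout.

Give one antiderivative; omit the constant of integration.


The answer is -3*y**4*log(y)/4 + 3*y**4/16.
Step 1. Integrate ∫(-3*y**3*log(y)) dy by parts with u = log(y), dv = (-3*y**3) dy, so v = -3*y**4/4 [assuming y > 0]: now -3*y**4*log(y)/4 + ∫(3*y**3/4) dy.
Step 2. Evaluate the standard form: now -3*y**4*log(y)/4 + 3*y**4/16.
Answer: -3*y**4*log(y)/4 + 3*y**4/16.


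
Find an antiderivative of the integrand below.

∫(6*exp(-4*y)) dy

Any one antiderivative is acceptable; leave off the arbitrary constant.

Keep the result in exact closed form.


Answer: -3*exp(-4*y)/2.


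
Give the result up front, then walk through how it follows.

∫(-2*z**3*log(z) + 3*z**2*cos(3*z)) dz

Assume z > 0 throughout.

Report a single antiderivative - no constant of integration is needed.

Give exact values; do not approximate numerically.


The answer is -z**4*log(z)/2 + z**4/8 + z**2*sin(3*z) + 2*z*cos(3*z)/3 - 2*sin(3*z)/9.
Step 1. Rewrite: now ∫(3*z**2*cos(3*z)) dz + ∫(-2*z**3*log(z)) dz.
Step 2. Integrate ∫(-2*z**3*log(z)) dz by parts with u = log(z), dv = (-2*z**3) dz, so v = -z**4/2 [assuming z > 0]: now -z**4*log(z)/2 + ∫(z**3/2) dz + ∫(3*z**2*cos(3*z)) dz.
Step 3. Evaluate the standard form: now -z**4*log(z)/2 + z**4/8 + ∫(3*z**2*cos(3*z)) dz.
Step 4. Integrate ∫(3*z**2*cos(3*z)) dz by parts with u = z**2, dv = (3*cos(3*z)) dz, so v = sin(3*z): now -z**4*log(z)/2 + z**4/8 + z**2*sin(3*z) + ∫(-2*z*sin(3*z)) dz.
Step 5. Integrate ∫(-2*z*sin(3*z)) dz by parts with u = z, dv = (-2*sin(3*z)) dz, so v = 2*cos(3*z)/3: now -z**4*log(z)/2 + z**4/8 + z**2*sin(3*z) + 2*z*cos(3*z)/3 + ∫(-2*cos(3*z)/3) dz.
Step 6. Evaluate the standard form: now -z**4*log(z)/2 + z**4/8 + z**2*sin(3*z) + 2*z*cos(3*z)/3 - 2*sin(3*z)/9.
Answer: -z**4*log(z)/2 + z**4/8 + z**2*sin(3*z) + 2*z*cos(3*z)/3 - 2*sin(3*z)/9.


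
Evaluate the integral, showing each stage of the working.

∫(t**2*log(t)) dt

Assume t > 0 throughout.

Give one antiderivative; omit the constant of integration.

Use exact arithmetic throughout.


Step 1. Integrate ∫(t**2*log(t)) dt by parts with u = log(t), dv = (t**2) dt, so v = t**3/3 [assuming t > 0]: now t**3*log(t)/3 + ∫(-t**2/3) dt.
Step 2. Evaluate the standard form: now t**3*log(t)/3 - t**3/9.
Answer: t**3*log(t)/3 - t**3/9.


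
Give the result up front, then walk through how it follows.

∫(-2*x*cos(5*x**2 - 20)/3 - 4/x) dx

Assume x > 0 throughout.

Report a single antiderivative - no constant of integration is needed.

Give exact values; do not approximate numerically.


The answer is -4*log(x) - sin(5*x**2 - 20)/15.
Step 1. Rewrite: now ∫(-4/x) dx + ∫(-2*x*cos(5*x**2 - 20)/3) dx.
Step 2. Substitute u = x**2 - 4, turning ∫(-2*x*cos(5*x**2 - 20)/3) dx into ∫(-cos(5*u)/3) du: now ∫(-4/x) dx + ∫(-cos(5*u)/3) du.
Step 3. Evaluate the standard form: now -sin(5*u)/15 + ∫(-4/x) dx.
Step 4. Substitute back u = x**2 - 4: now -sin(5*x**2 - 20)/15 + ∫(-4/x) dx.
Step 5. Evaluate the standard form [assuming x > 0]: now -4*log(x) - sin(5*x**2 - 20)/15.
Answer: -4*log(x) - sin(5*x**2 - 20)/15.


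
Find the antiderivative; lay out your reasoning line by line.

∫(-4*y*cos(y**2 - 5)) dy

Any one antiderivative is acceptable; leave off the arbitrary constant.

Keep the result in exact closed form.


Step 1. Substitute u = y**2 - 5, turning ∫(-4*y*cos(y**2 - 5)) dy into ∫(-2*cos(u)) du: now ∫(-2*cos(u)) du.
Step 2. Evaluate the standard form: now -2*sin(u).
Step 3. Substitute back u = y**2 - 5: now -2*sin(y**2 - 5).
Answer: -2*sin(y**2 - 5).


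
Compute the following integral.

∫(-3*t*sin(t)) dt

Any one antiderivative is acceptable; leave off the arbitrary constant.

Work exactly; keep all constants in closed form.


Answer: 3*t*cos(t) - 3*sin(t).


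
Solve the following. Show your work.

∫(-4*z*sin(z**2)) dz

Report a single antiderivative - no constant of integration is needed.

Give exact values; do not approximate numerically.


Step 1. Substitute u = z**2, turning ∫(-4*z*sin(z**2)) dz into ∫(-2*sin(u)) du: now ∫(-2*sin(u)) du.
Step 2. Evaluate the standard form: now 2*cos(u).
Step 3. Substitute back u = z**2: now 2*cos(z**2).
Answer: 2*cos(z**2).


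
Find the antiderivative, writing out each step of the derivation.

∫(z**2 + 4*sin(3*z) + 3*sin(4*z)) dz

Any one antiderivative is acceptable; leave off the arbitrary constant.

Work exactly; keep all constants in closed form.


Step 1. Rewrite: now ∫(z**2) dz + ∫(4*sin(3*z)) dz + ∫(3*sin(4*z)) dz.
Step 2. Evaluate the standard form: now z**3/3 + ∫(4*sin(3*z)) dz + ∫(3*sin(4*z)) dz.
Step 3. Evaluate the standard form: now z**3/3 - 3*cos(4*z)/4 + ∫(4*sin(3*z)) dz.
Step 4. Evaluate the standard form: now z**3/3 - 4*cos(3*z)/3 - 3*cos(4*z)/4.
Answer: z**3/3 - 4*cos(3*z)/3 - 3*cos(4*z)/4.


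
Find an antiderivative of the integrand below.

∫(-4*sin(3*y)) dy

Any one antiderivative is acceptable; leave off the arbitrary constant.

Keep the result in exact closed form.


Answer: 4*cos(3*y)/3.


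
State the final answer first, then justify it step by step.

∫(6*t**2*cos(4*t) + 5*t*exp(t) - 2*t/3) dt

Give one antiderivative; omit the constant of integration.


The answer is 3*t**2*sin(4*t)/2 - t**2/3 + 5*t*exp(t) + 3*t*cos(4*t)/4 - 5*exp(t) - 3*sin(4*t)/16.
Step 1. Rewrite: now ∫(-2*t/3) dt + ∫(5*t*exp(t)) dt + ∫(6*t**2*cos(4*t)) dt.
Step 2. Integrate ∫(6*t**2*cos(4*t)) dt by parts with u = t**2, dv = (6*cos(4*t)) dt, so v = 3*sin(4*t)/2: now 3*t**2*sin(4*t)/2 + ∫(-2*t/3) dt + ∫(5*t*exp(t)) dt + ∫(-3*t*sin(4*t)) dt.
Step 3. Integrate ∫(-3*t*sin(4*t)) dt by parts with u = t, dv = (-3*sin(4*t)) dt, so v = 3*cos(4*t)/4: now 3*t**2*sin(4*t)/2 + 3*t*cos(4*t)/4 + ∫(-2*t/3) dt + ∫(5*t*exp(t)) dt + ∫(-3*cos(4*t)/4) dt.
Step 4. Evaluate the standard form: now 3*t**2*sin(4*t)/2 + 3*t*cos(4*t)/4 - 3*sin(4*t)/16 + ∫(-2*t/3) dt + ∫(5*t*exp(t)) dt.
Step 5. Integrate ∫(5*t*exp(t)) dt by parts with u = t, dv = (5*exp(t)) dt, so v = 5*exp(t): now 3*t**2*sin(4*t)/2 + 5*t*exp(t) + 3*t*cos(4*t)/4 - 3*sin(4*t)/16 + ∫(-2*t/3) dt + ∫(-5*exp(t)) dt.
Step 6. Evaluate the standard form: now 3*t**2*sin(4*t)/2 + 5*t*exp(t) + 3*t*cos(4*t)/4 - 5*exp(t) - 3*sin(4*t)/16 + ∫(-2*t/3) dt.
Step 7. Evaluate the standard form: now 3*t**2*sin(4*t)/2 - t**2/3 + 5*t*exp(t) + 3*t*cos(4*t)/4 - 5*exp(t) - 3*sin(4*t)/16.
Answer: 3*t**2*sin(4*t)/2 - t**2/3 + 5*t*exp(t) + 3*t*cos(4*t)/4 - 5*exp(t) - 3*sin(4*t)/16.


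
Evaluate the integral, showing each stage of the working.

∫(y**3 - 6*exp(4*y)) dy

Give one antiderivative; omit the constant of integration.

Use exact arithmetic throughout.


Step 1. Rewrite: now ∫(y**3) dy + ∫(-6*exp(4*y)) dy.
Step 2. Evaluate the standard form: now y**4/4 + ∫(-6*exp(4*y)) dy.
Step 3. Evaluate the standard form: now y**4/4 - 3*exp(4*y)/2.
Answer: y**4/4 - 3*exp(4*y)/2.


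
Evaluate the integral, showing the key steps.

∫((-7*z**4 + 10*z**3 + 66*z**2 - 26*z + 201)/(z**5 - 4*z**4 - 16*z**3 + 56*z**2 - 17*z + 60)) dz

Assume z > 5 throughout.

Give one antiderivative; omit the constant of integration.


Step 1. Decompose ∫((-7*z**4 + 10*z**3 + 66*z**2 - 26*z + 201)/(z**5 - 4*z**4 - 16*z**3 + 56*z**2 - 17*z + 60)) dz by partial fractions, (-7*z**4 + 10*z**3 + 66*z**2 - 26*z + 201)/(z**5 - 4*z**4 - 16*z**3 + 56*z**2 - 17*z + 60) = 2/(z**2 + 1) - 1/(z + 4) - 3/(z - 3) - 3/(z - 5): now ∫(-3/(z - 5)) dz + ∫(-3/(z - 3)) dz + ∫(-1/(z + 4)) dz + ∫(2/(z**2 + 1)) dz.
Step 2. Evaluate the standard form [assuming z > 5]: now -3*log(z - 5) + ∫(-3/(z - 3)) dz + ∫(-1/(z + 4)) dz + ∫(2/(z**2 + 1)) dz.
Step 3. Evaluate the standard form [assuming z > -4]: now -3*log(z - 5) - log(z + 4) + ∫(-3/(z - 3)) dz + ∫(2/(z**2 + 1)) dz.
Step 4. Evaluate the standard form [assuming z > 3]: now -3*log(z - 5) - 3*log(z - 3) - log(z + 4) + ∫(2/(z**2 + 1)) dz.
Step 5. Evaluate the standard form: now -3*log(z - 5) - 3*log(z - 3) - log(z + 4) + 2*atan(z).
Answer: -3*log(z - 5) - 3*log(z - 3) - log(z + 4) + 2*atan(z).


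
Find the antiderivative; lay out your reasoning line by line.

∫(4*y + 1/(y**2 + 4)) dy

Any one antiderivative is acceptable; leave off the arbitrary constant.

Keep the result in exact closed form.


Step 1. Rewrite: now ∫(4*y) dy + ∫(1/(y**2 + 4)) dy.
Step 2. Evaluate the standard form: now atan(y/2)/2 + ∫(4*y) dy.
Step 3. Evaluate the standard form: now 2*y**2 + atan(y/2)/2.
Answer: 2*y**2 + atan(y/2)/2.


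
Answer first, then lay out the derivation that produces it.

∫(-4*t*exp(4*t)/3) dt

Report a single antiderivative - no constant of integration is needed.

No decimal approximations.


The answer is -t*exp(4*t)/3 + exp(4*t)/12.
Step 1. Integrate ∫(-4*t*exp(4*t)/3) dt by parts with u = t, dv = (-4*exp(4*t)/3) dt, so v = -exp(4*t)/3: now -t*exp(4*t)/3 + ∫(exp(4*t)/3) dt.
Step 2. Evaluate the standard form: now -t*exp(4*t)/3 + exp(4*t)/12.
Answer: -t*exp(4*t)/3 + exp(4*t)/12.


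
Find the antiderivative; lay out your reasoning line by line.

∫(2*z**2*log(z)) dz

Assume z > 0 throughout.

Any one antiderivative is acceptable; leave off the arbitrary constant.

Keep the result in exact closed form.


Step 1. Integrate ∫(2*z**2*log(z)) dz by parts with u = log(z), dv = (2*z**2) dz, so v = 2*z**3/3 [assuming z > 0]: now 2*z**3*log(z)/3 + ∫(-2*z**2/3) dz.
Step 2. Evaluate the standard form: now 2*z**3*log(z)/3 - 2*z**3/9.
Answer: 2*z**3*log(z)/3 - 2*z**3/9.


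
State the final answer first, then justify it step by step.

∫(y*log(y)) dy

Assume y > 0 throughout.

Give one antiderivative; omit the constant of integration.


The answer is y**2*log(y)/2 - y**2/4.
Step 1. Integrate ∫(y*log(y)) dy by parts with u = log(y), dv = (y) dy, so v = y**2/2 [assuming y > 0]: now y**2*log(y)/2 + ∫(-y/2) dy.
Step 2. Evaluate the standard form: now y**2*log(y)/2 - y**2/4.
Answer: y**2*log(y)/2 - y**2/4.


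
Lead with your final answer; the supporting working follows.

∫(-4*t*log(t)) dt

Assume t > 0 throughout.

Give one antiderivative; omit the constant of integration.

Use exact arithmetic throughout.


The answer is -2*t**2*log(t) + t**2.
Step 1. Integrate ∫(-4*t*log(t)) dt by parts with u = log(t), dv = (-4*t) dt, so v = -2*t**2 [assuming t > 0]: now -2*t**2*log(t) + ∫(2*t) dt.
Step 2. Evaluate the standard form: now -2*t**2*log(t) + t**2.
Answer: -2*t**2*log(t) + t**2.


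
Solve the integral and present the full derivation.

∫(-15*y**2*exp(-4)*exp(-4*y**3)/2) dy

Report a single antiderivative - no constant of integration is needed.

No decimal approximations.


Step 1. Substitute u = y**3 + 1, turning ∫(-15*y**2*exp(-4)*exp(-4*y**3)/2) dy into ∫(-5*exp(-4*u)/2) du: now ∫(-5*exp(-4*u)/2) du.
Step 2. Evaluate the standard form: now 5*exp(-4*u)/8.
Step 3. Substitute back u = y**3 + 1: now 5*exp(-4*y**3 - 4)/8.
Answer: 5*exp(-4*y**3 - 4)/8.


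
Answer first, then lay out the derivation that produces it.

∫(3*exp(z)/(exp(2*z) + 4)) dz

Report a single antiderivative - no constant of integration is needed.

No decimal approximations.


The answer is 3*atan(exp(z)/2)/2.
Step 1. Substitute u = exp(z), turning ∫(3*exp(z)/(exp(2*z) + 4)) dz into ∫(3/(u**2 + 4)) du: now ∫(3/(u**2 + 4)) du.
Step 2. Evaluate the standard form: now 3*atan(u/2)/2.
Step 3. Substitute back u = exp(z): now 3*atan(exp(z)/2)/2.
Answer: 3*atan(exp(z)/2)/2.


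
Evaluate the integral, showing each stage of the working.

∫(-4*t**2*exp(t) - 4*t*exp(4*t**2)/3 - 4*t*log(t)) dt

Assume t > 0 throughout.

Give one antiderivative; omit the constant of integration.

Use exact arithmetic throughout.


Step 1. Rewrite: now ∫(-4*t*exp(4*t**2)/3) dt + ∫(-4*t*log(t)) dt + ∫(-4*t**2*exp(t)) dt.
Step 2. Integrate ∫(-4*t*log(t)) dt by parts with u = log(t), dv = (-4*t) dt, so v = -2*t**2 [assuming t > 0]: now -2*t**2*log(t) + ∫(2*t) dt + ∫(-4*t*exp(4*t**2)/3) dt + ∫(-4*t**2*exp(t)) dt.
Step 3. Evaluate the standard form: now -2*t**2*log(t) + t**2 + ∫(-4*t*exp(4*t**2)/3) dt + ∫(-4*t**2*exp(t)) dt.
Step 4. Substitute u = t**2, turning ∫(-4*t*exp(4*t**2)/3) dt into ∫(-2*exp(4*u)/3) du: now -2*t**2*log(t) + t**2 + ∫(-4*t**2*exp(t)) dt + ∫(-2*exp(4*u)/3) du.
Step 5. Evaluate the standard form: now -2*t**2*log(t) + t**2 - exp(4*u)/6 + ∫(-4*t**2*exp(t)) dt.
Step 6. Substitute back u = t**2: now -2*t**2*log(t) + t**2 - exp(4*t**2)/6 + ∫(-4*t**2*exp(t)) dt.
Step 7. Integrate ∫(-4*t**2*exp(t)) dt by parts with u = t**2, dv = (-4*exp(t)) dt, so v = -4*exp(t): now -4*t**2*exp(t) - 2*t**2*log(t) + t**2 - exp(4*t**2)/6 + ∫(8*t*exp(t)) dt.
Step 8. Integrate ∫(8*t*exp(t)) dt by parts with u = t, dv = (8*exp(t)) dt, so v = 8*exp(t): now -4*t**2*exp(t) - 2*t**2*log(t) + t**2 + 8*t*exp(t) - exp(4*t**2)/6 + ∫(-8*exp(t)) dt.
Step 9. Evaluate the standard form: now -4*t**2*exp(t) - 2*t**2*log(t) + t**2 + 8*t*exp(t) - 8*exp(t) - exp(4*t**2)/6.
Answer: -4*t**2*exp(t) - 2*t**2*log(t) + t**2 + 8*t*exp(t) - 8*exp(t) - exp(4*t**2)/6.


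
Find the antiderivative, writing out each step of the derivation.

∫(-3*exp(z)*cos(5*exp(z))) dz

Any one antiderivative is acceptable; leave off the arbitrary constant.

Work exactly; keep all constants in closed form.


Step 1. Substitute u = exp(z), turning ∫(-3*exp(z)*cos(5*exp(z))) dz into ∫(-3*cos(5*u)) du: now ∫(-3*cos(5*u)) du.
Step 2. Evaluate the standard form: now -3*sin(5*u)/5.
Step 3. Substitute back u = exp(z): now -3*sin(5*exp(z))/5.
Answer: -3*sin(5*exp(z))/5.


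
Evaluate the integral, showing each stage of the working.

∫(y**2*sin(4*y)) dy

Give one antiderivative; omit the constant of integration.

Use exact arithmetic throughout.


Step 1. Integrate ∫(y**2*sin(4*y)) dy by parts with u = y**2, dv = (sin(4*y)) dy, so v = -cos(4*y)/4: now -y**2*cos(4*y)/4 + ∫(y*cos(4*y)/2) dy.
Step 2. Integrate ∫(y*cos(4*y)/2) dy by parts with u = y, dv = (cos(4*y)/2) dy, so v = sin(4*y)/8: now -y**2*cos(4*y)/4 + y*sin(4*y)/8 + ∫(-sin(4*y)/8) dy.
Step 3. Evaluate the standard form: now -y**2*cos(4*y)/4 + y*sin(4*y)/8 + cos(4*y)/32.
Answer: -y**2*cos(4*y)/4 + y*sin(4*y)/8 + cos(4*y)/32.


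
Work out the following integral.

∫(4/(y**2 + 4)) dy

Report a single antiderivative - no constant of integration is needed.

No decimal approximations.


Answer: 2*atan(y/2).


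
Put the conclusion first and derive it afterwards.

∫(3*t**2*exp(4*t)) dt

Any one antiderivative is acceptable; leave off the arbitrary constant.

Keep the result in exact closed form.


The answer is 3*t**2*exp(4*t)/4 - 3*t*exp(4*t)/8 + 3*exp(4*t)/32.
Step 1. Integrate ∫(3*t**2*exp(4*t)) dt by parts with u = t**2, dv = (3*exp(4*t)) dt, so v = 3*exp(4*t)/4: now 3*t**2*exp(4*t)/4 + ∫(-3*t*exp(4*t)/2) dt.
Step 2. Integrate ∫(-3*t*exp(4*t)/2) dt by parts with u = t, dv = (-3*exp(4*t)/2) dt, so v = -3*exp(4*t)/8: now 3*t**2*exp(4*t)/4 - 3*t*exp(4*t)/8 + ∫(3*exp(4*t)/8) dt.
Step 3. Evaluate the standard form: now 3*t**2*exp(4*t)/4 - 3*t*exp(4*t)/8 + 3*exp(4*t)/32.
Answer: 3*t**2*exp(4*t)/4 - 3*t*exp(4*t)/8 + 3*exp(4*t)/32.


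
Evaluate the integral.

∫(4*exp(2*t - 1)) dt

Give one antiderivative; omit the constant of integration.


Answer: 2*exp(2*t - 1).


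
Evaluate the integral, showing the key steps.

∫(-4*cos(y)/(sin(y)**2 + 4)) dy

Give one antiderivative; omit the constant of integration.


Step 1. Substitute u = sin(y), turning ∫(-4*cos(y)/(sin(y)**2 + 4)) dy into ∫(-4/(u**2 + 4)) du: now ∫(-4/(u**2 + 4)) du.
Step 2. Evaluate the standard form: now -2*atan(u/2).
Step 3. Substitute back u = sin(y): now -2*atan(sin(y)/2).
Answer: -2*atan(sin(y)/2).
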